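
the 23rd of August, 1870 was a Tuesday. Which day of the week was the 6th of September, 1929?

From August 23, 1870 to August 23, 1929: 59 years, of which 14 contain a Feb 29 — 45×365 + 14×366 = 21549 days.
(1900 is not a leap year (divisible by 100 but not 400).)
August 1929: 31 − 23 = 8 days remain.
September 1–6, 1929: 6 days.
Residual: 14 days.
Total: 21563 days.
21563 mod 7 = 3, so 3 days after Tuesday is Friday.

Friday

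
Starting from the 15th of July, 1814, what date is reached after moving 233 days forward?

the 5th of March, 1815

Count 233 days after July 15, 1814:
Day-of-year of July 15, 1814: 196.
Day-of-year of March 5, 1815: 64.
1814 has 365 days, so 365 − 196 = 169 days remain in 1814.
Total: 169 + 64 = 233 days.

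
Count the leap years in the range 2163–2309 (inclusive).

Years divisible by 4: 2164, 2168, …, 2308 — 37 in all.
Of these, 2200, 2300 are divisible by 100 but not 400, so not leap.
Leap years: 37 − 2 = 35.

35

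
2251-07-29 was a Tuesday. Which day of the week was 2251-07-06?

Count forward from the earlier date (July 6, 2251) to the later (July 29, 2251):
Within July 2251: 29 − 6 = 23 days.
23 mod 7 = 2, so 2 days before Tuesday is Sunday.

Sunday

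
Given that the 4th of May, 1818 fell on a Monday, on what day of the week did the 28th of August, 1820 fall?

May 4, 1818 → May 4, 1819: 365 days.
May 4, 1819 → May 4, 1820: 366 days (1820 is a leap year).
May 1820: 31 − 4 = 27 days remain.
Then June (30), July (31): 30 + 31 = 61 days.
August 1–28, 1820: 28 days.
Residual: 116 days.
Total: 847 days.
847 is a multiple of 7, so the 28th of August, 1820 falls on the same weekday: Monday.

Monday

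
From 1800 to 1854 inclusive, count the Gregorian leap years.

13

Years divisible by 4: 1800, 1804, …, 1852 — 14 in all.
Of these, 1800 is divisible by 100 but not 400, so not leap.
Leap years: 14 − 1 = 13.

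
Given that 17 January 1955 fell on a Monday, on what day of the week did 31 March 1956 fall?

January 1955: 31 − 17 = 14 days remain.
Then 13 full months totalling 394 days.
March 1–31, 1956: 31 days.
Total: 14 + 394 + 31 = 439 days.
439 mod 7 = 5, so 5 days after Monday is Saturday.

Saturday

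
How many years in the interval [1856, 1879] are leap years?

6

Years divisible by 4 in [1856, 1879]: 1856, 1860, 1864, 1868, 1872, 1876.
No century exceptions apply. Count: 6.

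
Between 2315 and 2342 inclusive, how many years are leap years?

Years divisible by 4 in [2315, 2342]: 2316, 2320, 2324, 2328, 2332, 2336, 2340.
No century exceptions apply. Count: 7.

7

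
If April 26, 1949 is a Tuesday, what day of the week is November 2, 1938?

Count forward from the earlier date (November 2, 1938) to the later (April 26, 1949):
From November 2, 1938 to November 2, 1948: 10 years, of which 3 contain a Feb 29 — 7×365 + 3×366 = 3653 days.
November 1948: 30 − 2 = 28 days remain.
Then December (31), January (31), February 1949 (28), March (31): 31 + 31 + 28 + 31 = 121 days.
April 1–26, 1949: 26 days.
Residual: 175 days.
Total: 3828 days.
3828 mod 7 = 6, so 6 days before Tuesday is Wednesday.

Wednesday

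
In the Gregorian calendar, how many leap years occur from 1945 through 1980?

Years divisible by 4 in [1945, 1980]: 1948, 1952, 1956, 1960, 1964, 1968, 1972, 1976, 1980.
No century exceptions apply. Count: 9.

9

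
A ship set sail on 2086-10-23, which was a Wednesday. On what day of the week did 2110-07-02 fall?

Wednesday

From October 23, 2086 to October 23, 2109: 23 years, of which 5 contain a Feb 29 — 18×365 + 5×366 = 8400 days.
(2100 is not a leap year (divisible by 100 but not 400).)
October 2109: 31 − 23 = 8 days remain.
Then November (30), December (31), January (31), February 2110 (28), March (31), April (30), May (31), June (30): 30 + 31 + 31 + 28 + 31 + 30 + 31 + 30 = 242 days.
July 1–2, 2110: 2 days.
Residual: 252 days.
Total: 8652 days.
8652 is a multiple of 7, so 2110-07-02 falls on the same weekday: Wednesday.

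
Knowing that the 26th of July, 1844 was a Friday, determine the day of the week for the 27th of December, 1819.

Monday

Count forward from the earlier date (December 27, 1819) to the later (July 26, 1844):
Day-of-year of December 27, 1819: 361.
Day-of-year of July 26, 1844: 208.
1819 has 365 days, so 365 − 361 = 4 days remain in 1819.
Full years 1820–1843: 18 common + 6 leap = 18×365 + 6×366 = 8766 days.
Total: 4 + 8766 + 208 = 8978 days.
8978 mod 7 = 4, so 4 days before Friday is Monday.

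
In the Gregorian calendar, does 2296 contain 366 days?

Yes

2296 is a leap year.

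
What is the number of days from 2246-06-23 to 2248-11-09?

Day-of-year of June 23, 2246: 174.
Day-of-year of November 9, 2248: 314.
2246 has 365 days, so 365 − 174 = 191 days remain in 2246.
Full years: 2247: 365. Sum = 365.
Total: 191 + 365 + 314 = 870 days.

870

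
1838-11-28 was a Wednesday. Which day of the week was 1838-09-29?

Saturday

Count forward from the earlier date (September 29, 1838) to the later (November 28, 1838):
September 1838: 30 − 29 = 1 day remains.
Then October (31): 31 days.
November 1–28, 1838: 28 days.
Total: 1 + 31 + 28 = 60 days.
60 mod 7 = 4, so 4 days before Wednesday is Saturday.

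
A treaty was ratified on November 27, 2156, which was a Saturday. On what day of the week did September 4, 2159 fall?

Tuesday

November 27, 2156 → November 27, 2157: 365 days.
November 27, 2157 → November 27, 2158: 365 days.
November 2158: 30 − 27 = 3 days remain.
Then 9 full months totalling 274 days.
September 1–4, 2159: 4 days.
Residual: 281 days.
Total: 1011 days.
1011 mod 7 = 3, so 3 days after Saturday is Tuesday.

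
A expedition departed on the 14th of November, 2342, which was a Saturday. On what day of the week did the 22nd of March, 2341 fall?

Saturday

Count forward from the earlier date (March 22, 2341) to the later (November 14, 2342):
Day-of-year of March 22, 2341: 81.
Day-of-year of November 14, 2342: 318.
2341 has 365 days, so 365 − 81 = 284 days remain in 2341.
Total: 284 + 318 = 602 days.
602 is a multiple of 7, so the 22nd of March, 2341 falls on the same weekday: Saturday.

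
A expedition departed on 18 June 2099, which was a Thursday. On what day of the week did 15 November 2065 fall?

Count forward from the earlier date (November 15, 2065) to the later (June 18, 2099):
Day-of-year of November 15, 2065: 319.
Day-of-year of June 18, 2099: 169.
2065 has 365 days, so 365 − 319 = 46 days remain in 2065.
Full years 2066–2098: 25 common + 8 leap = 25×365 + 8×366 = 12053 days.
Total: 46 + 12053 + 169 = 12268 days.
12268 mod 7 = 4, so 4 days before Thursday is Sunday.

Sunday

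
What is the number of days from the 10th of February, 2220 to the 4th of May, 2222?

Day-of-year of February 10, 2220: 41.
Day-of-year of May 4, 2222: 124.
2220 has 366 days, so 366 − 41 = 325 days remain in 2220.
Full years: 2221: 365. Sum = 365.
Total: 325 + 365 + 124 = 814 days.

814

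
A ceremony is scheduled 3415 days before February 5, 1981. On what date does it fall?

October 1, 1971

Count 3415 days before February 5, 1981:
Day-of-year of October 1, 1971: 274.
Day-of-year of February 5, 1981: 36.
1971 has 365 days, so 365 − 274 = 91 days remain in 1971.
Full years 1972–1980: 6 common + 3 leap = 6×365 + 3×366 = 3288 days.
Total: 91 + 3288 + 36 = 3415 days.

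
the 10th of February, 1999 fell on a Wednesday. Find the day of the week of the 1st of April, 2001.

February 1999: 28 − 10 = 18 days remain (1999 is not a leap year, so February has 28 days).
Then 25 full months totalling 762 days.
April 1, 2001: 1 day.
Total: 18 + 762 + 1 = 781 days.
781 mod 7 = 4, so 4 days after Wednesday is Sunday.

Sunday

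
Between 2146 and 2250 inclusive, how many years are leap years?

Years divisible by 4: 2148, 2152, …, 2248 — 26 in all.
Of these, 2200 is divisible by 100 but not 400, so not leap.
Leap years: 26 − 1 = 25.

25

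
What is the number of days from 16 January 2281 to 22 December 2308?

10201

Day-of-year of January 16, 2281: 16.
Day-of-year of December 22, 2308: 357.
2281 has 365 days, so 365 − 16 = 349 days remain in 2281.
Full years 2282–2307: 21 common + 5 leap = 21×365 + 5×366 = 9495 days.
Total: 349 + 9495 + 357 = 10201 days.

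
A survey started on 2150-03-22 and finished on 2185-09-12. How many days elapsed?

12958

Day-of-year of March 22, 2150: 81.
Day-of-year of September 12, 2185: 255.
2150 has 365 days, so 365 − 81 = 284 days remain in 2150.
Full years 2151–2184: 25 common + 9 leap = 25×365 + 9×366 = 12419 days.
Total: 284 + 12419 + 255 = 12958 days.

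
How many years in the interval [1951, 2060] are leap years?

Years divisible by 4: 1952, 1956, …, 2060 — 28 in all.
2000 is divisible by 400, so still leap.
No century exceptions apply. Count: 28.

28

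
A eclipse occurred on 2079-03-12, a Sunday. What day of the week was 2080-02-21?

Wednesday

March 2079: 31 − 12 = 19 days remain.
Then 10 full months totalling 306 days.
February 1–21, 2080: 21 days (2080 is a leap year).
Total: 19 + 306 + 21 = 346 days.
346 mod 7 = 3, so 3 days after Sunday is Wednesday.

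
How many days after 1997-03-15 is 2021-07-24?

8897

Day-of-year of March 15, 1997: 74.
Day-of-year of July 24, 2021: 205.
1997 has 365 days, so 365 − 74 = 291 days remain in 1997.
Full years 1998–2020: 17 common + 6 leap = 17×365 + 6×366 = 8401 days.
Total: 291 + 8401 + 205 = 8897 days.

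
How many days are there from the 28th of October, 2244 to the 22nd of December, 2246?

Day-of-year of October 28, 2244: 302.
Day-of-year of December 22, 2246: 356.
2244 has 366 days, so 366 − 302 = 64 days remain in 2244.
Full years: 2245: 365. Sum = 365.
Total: 64 + 365 + 356 = 785 days.

785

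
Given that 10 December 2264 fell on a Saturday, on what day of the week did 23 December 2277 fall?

Sunday

From December 10, 2264 to December 10, 2277: 13 years, of which 3 contain a Feb 29 — 10×365 + 3×366 = 4748 days.
Within December 2277: 23 − 10 = 13 days.
Total: 4761 days.
4761 mod 7 = 1, so 1 day after Saturday is Sunday.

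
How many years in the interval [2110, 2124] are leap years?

Years divisible by 4 in [2110, 2124]: 2112, 2116, 2120, 2124.
No century exceptions apply. Count: 4.

4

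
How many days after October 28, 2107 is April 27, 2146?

14061

From October 28, 2107 to October 28, 2145: 38 years, of which 10 contain a Feb 29 — 28×365 + 10×366 = 13880 days.
October 2145: 31 − 28 = 3 days remain.
Then November (30), December (31), January (31), February 2146 (28), March (31): 30 + 31 + 31 + 28 + 31 = 151 days.
April 1–27, 2146: 27 days.
Residual: 181 days.
Total: 14061 days.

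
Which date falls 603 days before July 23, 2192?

November 28, 2190

Count 603 days before July 23, 2192:
November 28, 2190 → November 28, 2191: 365 days.
November 2191: 30 − 28 = 2 days remain.
Then December (31), January (31), February 2192 (29), March (31), April (30), May (31), June (30): 31 + 31 + 29 + 31 + 30 + 31 + 30 = 213 days.
July 1–23, 2192: 23 days.
Residual: 238 days.
Total: 603 days.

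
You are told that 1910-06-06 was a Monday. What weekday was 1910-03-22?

Tuesday

Count forward from the earlier date (March 22, 1910) to the later (June 6, 1910):
March 1910: 31 − 22 = 9 days remain.
Then April (30), May (31): 30 + 31 = 61 days.
June 1–6, 1910: 6 days.
Total: 9 + 61 + 6 = 76 days.
76 mod 7 = 6, so 6 days before Monday is Tuesday.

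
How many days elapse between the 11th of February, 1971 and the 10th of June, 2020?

18017

Day-of-year of February 11, 1971: 42.
Day-of-year of June 10, 2020: 162.
1971 has 365 days, so 365 − 42 = 323 days remain in 1971.
Full years 1972–2019: 36 common + 12 leap = 36×365 + 12×366 = 17532 days.
Total: 323 + 17532 + 162 = 18017 days.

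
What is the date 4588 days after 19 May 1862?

10 December 1874

Count 4588 days after May 19, 1862:
From May 19, 1862 to May 19, 1874: 12 years, of which 3 contain a Feb 29 — 9×365 + 3×366 = 4383 days.
May 1874: 31 − 19 = 12 days remain.
Then June (30), July (31), August (31), September (30), October (31), November (30): 30 + 31 + 31 + 30 + 31 + 30 = 183 days.
December 1–10, 1874: 10 days.
Residual: 205 days.
Total: 4588 days.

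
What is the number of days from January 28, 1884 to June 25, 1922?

14027

From January 28, 1884 to January 28, 1922: 38 years, of which 9 contain a Feb 29 — 29×365 + 9×366 = 13879 days.
(1900 is not a leap year (divisible by 100 but not 400).)
January 1922: 31 − 28 = 3 days remain.
Then February 1922 (28), March (31), April (30), May (31): 28 + 31 + 30 + 31 = 120 days.
June 1–25, 1922: 25 days.
Residual: 148 days.
Total: 14027 days.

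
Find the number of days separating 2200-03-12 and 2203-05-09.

March 12, 2200 → March 12, 2201: 365 days.
March 12, 2201 → March 12, 2202: 365 days.
March 12, 2202 → March 12, 2203: 365 days.
March 2203: 31 − 12 = 19 days remain.
Then April (30): 30 days.
May 1–9, 2203: 9 days.
Residual: 58 days.
Total: 1153 days.

1153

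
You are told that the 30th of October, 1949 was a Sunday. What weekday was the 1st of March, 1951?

Day-of-year of October 30, 1949: 303.
Day-of-year of March 1, 1951: 60.
1949 has 365 days, so 365 − 303 = 62 days remain in 1949.
Full years: 1950: 365. Sum = 365.
Total: 62 + 365 + 60 = 487 days.
487 mod 7 = 4, so 4 days after Sunday is Thursday.

Thursday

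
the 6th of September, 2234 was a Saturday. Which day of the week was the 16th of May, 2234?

Count forward from the earlier date (May 16, 2234) to the later (September 6, 2234):
May 2234: 31 − 16 = 15 days remain.
Then June (30), July (31), August (31): 30 + 31 + 31 = 92 days.
September 1–6, 2234: 6 days.
Total: 15 + 92 + 6 = 113 days.
113 mod 7 = 1, so 1 day before Saturday is Friday.

Friday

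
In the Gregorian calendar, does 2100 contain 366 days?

No

2100 is not a leap year (divisible by 100 but not 400).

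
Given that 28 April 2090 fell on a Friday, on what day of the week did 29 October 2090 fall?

Sunday

April 2090: 30 − 28 = 2 days remain.
Then May (31), June (30), July (31), August (31), September (30): 31 + 30 + 31 + 31 + 30 = 153 days.
October 1–29, 2090: 29 days.
Total: 2 + 153 + 29 = 184 days.
184 mod 7 = 2, so 2 days after Friday is Sunday.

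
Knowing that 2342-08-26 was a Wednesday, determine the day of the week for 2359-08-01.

From August 26, 2342 to August 26, 2358: 16 years, of which 4 contain a Feb 29 — 12×365 + 4×366 = 5844 days.
August 2358: 31 − 26 = 5 days remain.
Then 11 full months totalling 334 days.
August 1, 2359: 1 day.
Residual: 340 days.
Total: 6184 days.
6184 mod 7 = 3, so 3 days after Wednesday is Saturday.

Saturday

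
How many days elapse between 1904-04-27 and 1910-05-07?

2201

April 27, 1904 → April 27, 1905: 365 days.
April 27, 1905 → April 27, 1906: 365 days.
April 27, 1906 → April 27, 1907: 365 days.
April 27, 1907 → April 27, 1908: 366 days (1908 is a leap year).
April 27, 1908 → April 27, 1909: 365 days.
April 27, 1909 → April 27, 1910: 365 days.
April 1910: 30 − 27 = 3 days remain.
May 1–7, 1910: 7 days.
Residual: 10 days.
Total: 2201 days.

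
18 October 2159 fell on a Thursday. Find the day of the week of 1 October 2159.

Monday

Count forward from the earlier date (October 1, 2159) to the later (October 18, 2159):
Within October 2159: 18 − 1 = 17 days.
17 mod 7 = 3, so 3 days before Thursday is Monday.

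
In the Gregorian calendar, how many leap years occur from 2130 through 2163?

Years divisible by 4 in [2130, 2163]: 2132, 2136, 2140, 2144, 2148, 2152, 2156, 2160.
No century exceptions apply. Count: 8.

8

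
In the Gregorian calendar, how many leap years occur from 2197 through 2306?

25

Years divisible by 4: 2200, 2204, …, 2304 — 27 in all.
Of these, 2200, 2300 are divisible by 100 but not 400, so not leap.
Leap years: 27 − 2 = 25.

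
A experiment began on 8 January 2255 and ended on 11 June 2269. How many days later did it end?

5268

From January 8, 2255 to January 8, 2269: 14 years, of which 4 contain a Feb 29 — 10×365 + 4×366 = 5114 days.
January 2269: 31 − 8 = 23 days remain.
Then February 2269 (28), March (31), April (30), May (31): 28 + 31 + 30 + 31 = 120 days.
June 1–11, 2269: 11 days.
Residual: 154 days.
Total: 5268 days.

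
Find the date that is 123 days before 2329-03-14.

2328-11-11

Count 123 days before March 14, 2329:
November 2328: 30 − 11 = 19 days remain.
Then December (31), January (31), February 2329 (28): 31 + 31 + 28 = 90 days.
March 1–14, 2329: 14 days.
Residual: 123 days.
Total: 123 days.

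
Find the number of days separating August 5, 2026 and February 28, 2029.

August 5, 2026 → August 5, 2027: 365 days.
August 5, 2027 → August 5, 2028: 366 days (2028 is a leap year).
August 2028: 31 − 5 = 26 days remain.
Then September (30), October (31), November (30), December (31), January (31): 30 + 31 + 30 + 31 + 31 = 153 days.
February 1–28, 2029: 28 days (2029 is not a leap year).
Residual: 207 days.
Total: 938 days.

938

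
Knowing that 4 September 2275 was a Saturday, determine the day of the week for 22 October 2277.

Monday

Day-of-year of September 4, 2275: 247.
Day-of-year of October 22, 2277: 295.
2275 has 365 days, so 365 − 247 = 118 days remain in 2275.
Full years: 2276: 366. Sum = 366.
Total: 118 + 366 + 295 = 779 days.
779 mod 7 = 2, so 2 days after Saturday is Monday.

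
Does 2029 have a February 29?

2029 is not a leap year.

No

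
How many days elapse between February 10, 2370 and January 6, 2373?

February 10, 2370 → February 10, 2371: 365 days.
February 10, 2371 → February 10, 2372: 365 days.
February 2372: 29 − 10 = 19 days remain (2372 is a leap year, so February has 29 days).
Then 10 full months totalling 306 days.
January 1–6, 2373: 6 days.
Residual: 331 days.
Total: 1061 days.

1061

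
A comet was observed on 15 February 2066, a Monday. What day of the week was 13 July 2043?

Monday

Count forward from the earlier date (July 13, 2043) to the later (February 15, 2066):
From July 13, 2043 to July 13, 2065: 22 years, of which 6 contain a Feb 29 — 16×365 + 6×366 = 8036 days.
July 2065: 31 − 13 = 18 days remain.
Then August (31), September (30), October (31), November (30), December (31), January (31): 31 + 30 + 31 + 30 + 31 + 31 = 184 days.
February 1–15, 2066: 15 days (2066 is not a leap year).
Residual: 217 days.
Total: 8253 days.
8253 is a multiple of 7, so 13 July 2043 falls on the same weekday: Monday.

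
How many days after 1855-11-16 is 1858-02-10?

November 16, 1855 → November 16, 1856: 366 days (1856 is a leap year).
November 16, 1856 → November 16, 1857: 365 days.
November 1857: 30 − 16 = 14 days remain.
Then December (31), January (31): 31 + 31 = 62 days.
February 1–10, 1858: 10 days (1858 is not a leap year).
Residual: 86 days.
Total: 817 days.

817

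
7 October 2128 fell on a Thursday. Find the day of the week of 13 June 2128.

Sunday

Count forward from the earlier date (June 13, 2128) to the later (October 7, 2128):
June 2128: 30 − 13 = 17 days remain.
Then July (31), August (31), September (30): 31 + 31 + 30 = 92 days.
October 1–7, 2128: 7 days.
Total: 17 + 92 + 7 = 116 days.
116 mod 7 = 4, so 4 days before Thursday is Sunday.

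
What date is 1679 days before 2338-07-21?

2333-12-15

Count 1679 days before July 21, 2338:
December 15, 2333 → December 15, 2334: 365 days.
December 15, 2334 → December 15, 2335: 365 days.
December 15, 2335 → December 15, 2336: 366 days (2336 is a leap year).
December 15, 2336 → December 15, 2337: 365 days.
December 2337: 31 − 15 = 16 days remain.
Then January (31), February 2338 (28), March (31), April (30), May (31), June (30): 31 + 28 + 31 + 30 + 31 + 30 = 181 days.
July 1–21, 2338: 21 days.
Residual: 218 days.
Total: 1679 days.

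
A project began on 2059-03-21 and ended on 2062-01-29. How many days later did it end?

March 21, 2059 → March 21, 2060: 366 days (2060 is a leap year).
March 21, 2060 → March 21, 2061: 365 days.
March 2061: 31 − 21 = 10 days remain.
Then 9 full months totalling 275 days.
January 1–29, 2062: 29 days.
Residual: 314 days.
Total: 1045 days.

1045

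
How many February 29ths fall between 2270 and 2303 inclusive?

7

Years divisible by 4 in [2270, 2303]: 2272, 2276, 2280, 2284, 2288, 2292, 2296, 2300.
Of these, 2300 is divisible by 100 but not 400, so not leap.
Leap years: 8 − 1 = 7.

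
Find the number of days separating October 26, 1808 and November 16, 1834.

9517

Day-of-year of October 26, 1808: 300.
Day-of-year of November 16, 1834: 320.
1808 has 366 days, so 366 − 300 = 66 days remain in 1808.
Full years 1809–1833: 19 common + 6 leap = 19×365 + 6×366 = 9131 days.
Total: 66 + 9131 + 320 = 9517 days.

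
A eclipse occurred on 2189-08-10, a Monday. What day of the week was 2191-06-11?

Saturday

August 10, 2189 → August 10, 2190: 365 days.
August 2190: 31 − 10 = 21 days remain.
Then 9 full months totalling 273 days.
June 1–11, 2191: 11 days.
Residual: 305 days.
Total: 670 days.
670 mod 7 = 5, so 5 days after Monday is Saturday.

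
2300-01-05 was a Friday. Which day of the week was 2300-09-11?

January 2300: 31 − 5 = 26 days remain.
Then February 2300 (28), March (31), April (30), May (31), June (30), July (31), August (31): 28 + 31 + 30 + 31 + 30 + 31 + 31 = 212 days.
September 1–11, 2300: 11 days.
Total: 26 + 212 + 11 = 249 days.
249 mod 7 = 4, so 4 days after Friday is Tuesday.

Tuesday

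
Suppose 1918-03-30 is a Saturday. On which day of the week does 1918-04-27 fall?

Saturday

March 1918: 31 − 30 = 1 day remains.
April 1–27, 1918: 27 days.
Total: 1 + 27 = 28 days.
28 is a multiple of 7, so 1918-04-27 falls on the same weekday: Saturday.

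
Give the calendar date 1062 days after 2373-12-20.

2376-11-16

Count 1062 days after December 20, 2373:
December 20, 2373 → December 20, 2374: 365 days.
December 20, 2374 → December 20, 2375: 365 days.
December 2375: 31 − 20 = 11 days remain.
Then 10 full months totalling 305 days.
November 1–16, 2376: 16 days.
Residual: 332 days.
Total: 1062 days.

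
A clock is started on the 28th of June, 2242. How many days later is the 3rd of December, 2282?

14768

Day-of-year of June 28, 2242: 179.
Day-of-year of December 3, 2282: 337.
2242 has 365 days, so 365 − 179 = 186 days remain in 2242.
Full years 2243–2281: 29 common + 10 leap = 29×365 + 10×366 = 14245 days.
Total: 186 + 14245 + 337 = 14768 days.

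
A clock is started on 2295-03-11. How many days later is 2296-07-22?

499

March 11, 2295 → March 11, 2296: 366 days (2296 is a leap year).
March 2296: 31 − 11 = 20 days remain.
Then April (30), May (31), June (30): 30 + 31 + 30 = 91 days.
July 1–22, 2296: 22 days.
Residual: 133 days.
Total: 499 days.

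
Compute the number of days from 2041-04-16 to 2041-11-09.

207

April 2041: 30 − 16 = 14 days remain.
Then May (31), June (30), July (31), August (31), September (30), October (31): 31 + 30 + 31 + 31 + 30 + 31 = 184 days.
November 1–9, 2041: 9 days.
Total: 14 + 184 + 9 = 207 days.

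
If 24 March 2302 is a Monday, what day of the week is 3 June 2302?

March 2302: 31 − 24 = 7 days remain.
Then April (30), May (31): 30 + 31 = 61 days.
June 1–3, 2302: 3 days.
Total: 7 + 61 + 3 = 71 days.
71 mod 7 = 1, so 1 day after Monday is Tuesday.

Tuesday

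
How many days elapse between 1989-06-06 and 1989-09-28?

114

June 1989: 30 − 6 = 24 days remain.
Then July (31), August (31): 31 + 31 = 62 days.
September 1–28, 1989: 28 days.
Total: 24 + 62 + 28 = 114 days.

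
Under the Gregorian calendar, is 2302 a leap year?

No

2302 is not a leap year.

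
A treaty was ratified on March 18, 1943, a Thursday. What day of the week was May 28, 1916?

Count forward from the earlier date (May 28, 1916) to the later (March 18, 1943):
Day-of-year of May 28, 1916: 149.
Day-of-year of March 18, 1943: 77.
1916 has 366 days, so 366 − 149 = 217 days remain in 1916.
Full years 1917–1942: 20 common + 6 leap = 20×365 + 6×366 = 9496 days.
Total: 217 + 9496 + 77 = 9790 days.
9790 mod 7 = 4, so 4 days before Thursday is Sunday.

Sunday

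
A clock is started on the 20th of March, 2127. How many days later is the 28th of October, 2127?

March 2127: 31 − 20 = 11 days remain.
Then April (30), May (31), June (30), July (31), August (31), September (30): 30 + 31 + 30 + 31 + 31 + 30 = 183 days.
October 1–28, 2127: 28 days.
Total: 11 + 183 + 28 = 222 days.

222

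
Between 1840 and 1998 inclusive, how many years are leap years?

Years divisible by 4: 1840, 1844, …, 1996 — 40 in all.
Of these, 1900 is divisible by 100 but not 400, so not leap.
Leap years: 40 − 1 = 39.

39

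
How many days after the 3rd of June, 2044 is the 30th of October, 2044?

149

June 2044: 30 − 3 = 27 days remain.
Then July (31), August (31), September (30): 31 + 31 + 30 = 92 days.
October 1–30, 2044: 30 days.
Total: 27 + 92 + 30 = 149 days.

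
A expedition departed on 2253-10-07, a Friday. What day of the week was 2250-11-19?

Count forward from the earlier date (November 19, 2250) to the later (October 7, 2253):
Day-of-year of November 19, 2250: 323.
Day-of-year of October 7, 2253: 280.
2250 has 365 days, so 365 − 323 = 42 days remain in 2250.
Full years: 2251: 365; 2252: 366. Sum = 731.
Total: 42 + 731 + 280 = 1053 days.
1053 mod 7 = 3, so 3 days before Friday is Tuesday.

Tuesday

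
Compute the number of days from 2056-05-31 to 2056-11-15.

168

May 2056: 31 − 31 = 0 days remain.
Then June (30), July (31), August (31), September (30), October (31): 30 + 31 + 31 + 30 + 31 = 153 days.
November 1–15, 2056: 15 days.
Total: 0 + 153 + 15 = 168 days.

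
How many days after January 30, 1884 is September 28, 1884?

January 1884: 31 − 30 = 1 day remains.
Then February 1884 (29), March (31), April (30), May (31), June (30), July (31), August (31): 29 + 31 + 30 + 31 + 30 + 31 + 31 = 213 days.
September 1–28, 1884: 28 days.
Total: 1 + 213 + 28 = 242 days.

242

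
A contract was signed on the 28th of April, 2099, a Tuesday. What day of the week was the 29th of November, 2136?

Thursday

From April 28, 2099 to April 28, 2136: 37 years, of which 9 contain a Feb 29 — 28×365 + 9×366 = 13514 days.
(2100 is not a leap year (divisible by 100 but not 400).)
April 2136: 30 − 28 = 2 days remain.
Then May (31), June (30), July (31), August (31), September (30), October (31): 31 + 30 + 31 + 31 + 30 + 31 = 184 days.
November 1–29, 2136: 29 days.
Residual: 215 days.
Total: 13729 days.
13729 mod 7 = 2, so 2 days after Tuesday is Thursday.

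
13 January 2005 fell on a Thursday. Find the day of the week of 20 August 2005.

Saturday

January 2005: 31 − 13 = 18 days remain.
Then February 2005 (28), March (31), April (30), May (31), June (30), July (31): 28 + 31 + 30 + 31 + 30 + 31 = 181 days.
August 1–20, 2005: 20 days.
Total: 18 + 181 + 20 = 219 days.
219 mod 7 = 2, so 2 days after Thursday is Saturday.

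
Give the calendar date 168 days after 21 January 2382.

8 July 2382

Count 168 days after January 21, 2382:
January 2382: 31 − 21 = 10 days remain.
Then February 2382 (28), March (31), April (30), May (31), June (30): 28 + 31 + 30 + 31 + 30 = 150 days.
July 1–8, 2382: 8 days.
Total: 10 + 150 + 8 = 168 days.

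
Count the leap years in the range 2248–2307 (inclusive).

Years divisible by 4: 2248, 2252, …, 2304 — 15 in all.
Of these, 2300 is divisible by 100 but not 400, so not leap.
Leap years: 15 − 1 = 14.

14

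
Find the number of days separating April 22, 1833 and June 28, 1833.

April 1833: 30 − 22 = 8 days remain.
Then May (31): 31 days.
June 1–28, 1833: 28 days.
Total: 8 + 31 + 28 = 67 days.

67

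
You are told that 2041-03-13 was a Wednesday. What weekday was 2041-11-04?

Monday

March 2041: 31 − 13 = 18 days remain.
Then April (30), May (31), June (30), July (31), August (31), September (30), October (31): 30 + 31 + 30 + 31 + 31 + 30 + 31 = 214 days.
November 1–4, 2041: 4 days.
Total: 18 + 214 + 4 = 236 days.
236 mod 7 = 5, so 5 days after Wednesday is Monday.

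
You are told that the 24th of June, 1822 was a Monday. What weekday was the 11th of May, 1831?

From June 24, 1822 to June 24, 1830: 8 years, of which 2 contain a Feb 29 — 6×365 + 2×366 = 2922 days.
June 1830: 30 − 24 = 6 days remain.
Then 10 full months totalling 304 days.
May 1–11, 1831: 11 days.
Residual: 321 days.
Total: 3243 days.
3243 mod 7 = 2, so 2 days after Monday is Wednesday.

Wednesday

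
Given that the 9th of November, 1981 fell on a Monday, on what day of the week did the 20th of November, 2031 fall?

Thursday

From November 9, 1981 to November 9, 2031: 50 years, of which 12 contain a Feb 29 — 38×365 + 12×366 = 18262 days.
(2000 is a leap year (divisible by 400).)
Within November 2031: 20 − 9 = 11 days.
Total: 18273 days.
18273 mod 7 = 3, so 3 days after Monday is Thursday.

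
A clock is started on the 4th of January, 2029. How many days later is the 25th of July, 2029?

202

January 2029: 31 − 4 = 27 days remain.
Then February 2029 (28), March (31), April (30), May (31), June (30): 28 + 31 + 30 + 31 + 30 = 150 days.
July 1–25, 2029: 25 days.
Total: 27 + 150 + 25 = 202 days.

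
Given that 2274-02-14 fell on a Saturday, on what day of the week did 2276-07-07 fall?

Day-of-year of February 14, 2274: 45.
Day-of-year of July 7, 2276: 189.
2274 has 365 days, so 365 − 45 = 320 days remain in 2274.
Full years: 2275: 365. Sum = 365.
Total: 320 + 365 + 189 = 874 days.
874 mod 7 = 6, so 6 days after Saturday is Friday.

Friday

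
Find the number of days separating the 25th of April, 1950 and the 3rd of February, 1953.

Day-of-year of April 25, 1950: 115.
Day-of-year of February 3, 1953: 34.
1950 has 365 days, so 365 − 115 = 250 days remain in 1950.
Full years: 1951: 365; 1952: 366. Sum = 731.
Total: 250 + 731 + 34 = 1015 days.

1015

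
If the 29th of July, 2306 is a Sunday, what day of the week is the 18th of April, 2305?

Tuesday

Count forward from the earlier date (April 18, 2305) to the later (July 29, 2306):
April 2305: 30 − 18 = 12 days remain.
Then 14 full months totalling 426 days.
July 1–29, 2306: 29 days.
Total: 12 + 426 + 29 = 467 days.
467 mod 7 = 5, so 5 days before Sunday is Tuesday.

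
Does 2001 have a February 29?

No

2001 is not a leap year.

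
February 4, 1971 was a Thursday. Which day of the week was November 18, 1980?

Day-of-year of February 4, 1971: 35.
Day-of-year of November 18, 1980: 323.
1971 has 365 days, so 365 − 35 = 330 days remain in 1971.
Full years 1972–1979: 6 common + 2 leap = 6×365 + 2×366 = 2922 days.
Total: 330 + 2922 + 323 = 3575 days.
3575 mod 7 = 5, so 5 days after Thursday is Tuesday.

Tuesday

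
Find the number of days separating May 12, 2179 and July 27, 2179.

May 2179: 31 − 12 = 19 days remain.
Then June (30): 30 days.
July 1–27, 2179: 27 days.
Total: 19 + 30 + 27 = 76 days.

76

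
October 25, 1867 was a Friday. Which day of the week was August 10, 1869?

October 1867: 31 − 25 = 6 days remain.
Then 21 full months totalling 639 days.
August 1–10, 1869: 10 days.
Total: 6 + 639 + 10 = 655 days.
655 mod 7 = 4, so 4 days after Friday is Tuesday.

Tuesday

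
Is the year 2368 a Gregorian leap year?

Yes

2368 is a leap year.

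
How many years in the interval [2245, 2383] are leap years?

Years divisible by 4: 2248, 2252, …, 2380 — 34 in all.
Of these, 2300 is divisible by 100 but not 400, so not leap.
Leap years: 34 − 1 = 33.

33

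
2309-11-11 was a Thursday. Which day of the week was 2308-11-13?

Count forward from the earlier date (November 13, 2308) to the later (November 11, 2309):
Day-of-year of November 13, 2308: 318.
Day-of-year of November 11, 2309: 315.
2308 has 366 days, so 366 − 318 = 48 days remain in 2308.
Total: 48 + 315 = 363 days.
363 mod 7 = 6, so 6 days before Thursday is Friday.

Friday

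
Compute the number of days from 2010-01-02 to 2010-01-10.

8

Within January 2010: 10 − 2 = 8 days.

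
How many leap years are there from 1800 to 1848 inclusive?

12

Years divisible by 4: 1800, 1804, …, 1848 — 13 in all.
Of these, 1800 is divisible by 100 but not 400, so not leap.
Leap years: 13 − 1 = 12.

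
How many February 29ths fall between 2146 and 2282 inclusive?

33

Years divisible by 4: 2148, 2152, …, 2280 — 34 in all.
Of these, 2200 is divisible by 100 but not 400, so not leap.
Leap years: 34 − 1 = 33.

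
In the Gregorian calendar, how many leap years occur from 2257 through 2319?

Years divisible by 4: 2260, 2264, …, 2316 — 15 in all.
Of these, 2300 is divisible by 100 but not 400, so not leap.
Leap years: 15 − 1 = 14.

14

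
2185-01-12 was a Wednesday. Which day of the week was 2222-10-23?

From January 12, 2185 to January 12, 2222: 37 years, of which 8 contain a Feb 29 — 29×365 + 8×366 = 13513 days.
(2200 is not a leap year (divisible by 100 but not 400).)
January 2222: 31 − 12 = 19 days remain.
Then February 2222 (28), March (31), April (30), May (31), June (30), July (31), August (31), September (30): 28 + 31 + 30 + 31 + 30 + 31 + 31 + 30 = 242 days.
October 1–23, 2222: 23 days.
Residual: 284 days.
Total: 13797 days.
13797 is a multiple of 7, so 2222-10-23 falls on the same weekday: Wednesday.

Wednesday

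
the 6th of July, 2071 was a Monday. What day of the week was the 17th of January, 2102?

From July 6, 2071 to July 6, 2101: 30 years, of which 7 contain a Feb 29 — 23×365 + 7×366 = 10957 days.
(2100 is not a leap year (divisible by 100 but not 400).)
July 2101: 31 − 6 = 25 days remain.
Then August (31), September (30), October (31), November (30), December (31): 31 + 30 + 31 + 30 + 31 = 153 days.
January 1–17, 2102: 17 days.
Residual: 195 days.
Total: 11152 days.
11152 mod 7 = 1, so 1 day after Monday is Tuesday.

Tuesday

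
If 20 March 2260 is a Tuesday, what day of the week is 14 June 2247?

Monday

Count forward from the earlier date (June 14, 2247) to the later (March 20, 2260):
From June 14, 2247 to June 14, 2259: 12 years, of which 3 contain a Feb 29 — 9×365 + 3×366 = 4383 days.
June 2259: 30 − 14 = 16 days remain.
Then July (31), August (31), September (30), October (31), November (30), December (31), January (31), February 2260 (29): 31 + 31 + 30 + 31 + 30 + 31 + 31 + 29 = 244 days.
March 1–20, 2260: 20 days.
Residual: 280 days.
Total: 4663 days.
4663 mod 7 = 1, so 1 day before Tuesday is Monday.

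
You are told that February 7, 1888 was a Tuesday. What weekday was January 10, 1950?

Tuesday

From February 7, 1888 to February 7, 1949: 61 years, of which 15 contain a Feb 29 — 46×365 + 15×366 = 22280 days.
(1900 is not a leap year (divisible by 100 but not 400).)
February 1949: 28 − 7 = 21 days remain (1949 is not a leap year, so February has 28 days).
Then 10 full months totalling 306 days.
January 1–10, 1950: 10 days.
Residual: 337 days.
Total: 22617 days.
22617 is a multiple of 7, so January 10, 1950 falls on the same weekday: Tuesday.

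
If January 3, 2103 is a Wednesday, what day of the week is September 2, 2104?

Tuesday

January 2103: 31 − 3 = 28 days remain.
Then 19 full months totalling 578 days.
September 1–2, 2104: 2 days.
Total: 28 + 578 + 2 = 608 days.
608 mod 7 = 6, so 6 days after Wednesday is Tuesday.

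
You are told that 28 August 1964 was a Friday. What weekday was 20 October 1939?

Friday

Count forward from the earlier date (October 20, 1939) to the later (August 28, 1964):
From October 20, 1939 to October 20, 1963: 24 years, of which 6 contain a Feb 29 — 18×365 + 6×366 = 8766 days.
October 1963: 31 − 20 = 11 days remain.
Then 9 full months totalling 274 days.
August 1–28, 1964: 28 days.
Residual: 313 days.
Total: 9079 days.
9079 is a multiple of 7, so 20 October 1939 falls on the same weekday: Friday.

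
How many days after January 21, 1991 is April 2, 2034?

Day-of-year of January 21, 1991: 21.
Day-of-year of April 2, 2034: 92.
1991 has 365 days, so 365 − 21 = 344 days remain in 1991.
Full years 1992–2033: 31 common + 11 leap = 31×365 + 11×366 = 15341 days.
Total: 344 + 15341 + 92 = 15777 days.

15777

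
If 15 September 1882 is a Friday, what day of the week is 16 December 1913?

Tuesday

Day-of-year of September 15, 1882: 258.
Day-of-year of December 16, 1913: 350.
1882 has 365 days, so 365 − 258 = 107 days remain in 1882.
Full years 1883–1912: 23 common + 7 leap = 23×365 + 7×366 = 10957 days.
Total: 107 + 10957 + 350 = 11414 days.
11414 mod 7 = 4, so 4 days after Friday is Tuesday.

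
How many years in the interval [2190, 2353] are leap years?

39

Years divisible by 4: 2192, 2196, …, 2352 — 41 in all.
Of these, 2200, 2300 are divisible by 100 but not 400, so not leap.
Leap years: 41 − 2 = 39.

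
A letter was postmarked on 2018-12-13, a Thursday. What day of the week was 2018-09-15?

Saturday

Count forward from the earlier date (September 15, 2018) to the later (December 13, 2018):
September 2018: 30 − 15 = 15 days remain.
Then October (31), November (30): 31 + 30 = 61 days.
December 1–13, 2018: 13 days.
Total: 15 + 61 + 13 = 89 days.
89 mod 7 = 5, so 5 days before Thursday is Saturday.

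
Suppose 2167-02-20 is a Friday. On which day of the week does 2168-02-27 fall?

Saturday

February 2167: 28 − 20 = 8 days remain (2167 is not a leap year, so February has 28 days).
Then 11 full months totalling 337 days.
February 1–27, 2168: 27 days (2168 is a leap year).
Total: 8 + 337 + 27 = 372 days.
372 mod 7 = 1, so 1 day after Friday is Saturday.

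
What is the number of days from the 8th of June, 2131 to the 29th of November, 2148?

From June 8, 2131 to June 8, 2148: 17 years, of which 5 contain a Feb 29 — 12×365 + 5×366 = 6210 days.
June 2148: 30 − 8 = 22 days remain.
Then July (31), August (31), September (30), October (31): 31 + 31 + 30 + 31 = 123 days.
November 1–29, 2148: 29 days.
Residual: 174 days.
Total: 6384 days.

6384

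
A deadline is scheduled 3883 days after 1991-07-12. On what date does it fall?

2002-02-27

Count 3883 days after July 12, 1991:
Day-of-year of July 12, 1991: 193.
Day-of-year of February 27, 2002: 58.
1991 has 365 days, so 365 − 193 = 172 days remain in 1991.
Full years 1992–2001: 7 common + 3 leap = 7×365 + 3×366 = 3653 days.
Total: 172 + 3653 + 58 = 3883 days.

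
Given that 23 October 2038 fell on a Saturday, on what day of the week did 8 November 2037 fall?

Sunday

Count forward from the earlier date (November 8, 2037) to the later (October 23, 2038):
November 2037: 30 − 8 = 22 days remain.
Then 10 full months totalling 304 days.
October 1–23, 2038: 23 days.
Total: 22 + 304 + 23 = 349 days.
349 mod 7 = 6, so 6 days before Saturday is Sunday.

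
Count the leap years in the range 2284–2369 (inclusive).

21

Years divisible by 4: 2284, 2288, …, 2368 — 22 in all.
Of these, 2300 is divisible by 100 but not 400, so not leap.
Leap years: 22 − 1 = 21.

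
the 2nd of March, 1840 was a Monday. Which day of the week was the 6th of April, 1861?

Saturday

Day-of-year of March 2, 1840: 62.
Day-of-year of April 6, 1861: 96.
1840 has 366 days, so 366 − 62 = 304 days remain in 1840.
Full years 1841–1860: 15 common + 5 leap = 15×365 + 5×366 = 7305 days.
Total: 304 + 7305 + 96 = 7705 days.
7705 mod 7 = 5, so 5 days after Monday is Saturday.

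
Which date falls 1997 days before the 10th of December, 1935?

the 22nd of June, 1930

Count 1997 days before December 10, 1935:
Day-of-year of June 22, 1930: 173.
Day-of-year of December 10, 1935: 344.
1930 has 365 days, so 365 − 173 = 192 days remain in 1930.
Full years: 1931: 365; 1932: 366; 1933: 365; 1934: 365. Sum = 1461.
Total: 192 + 1461 + 344 = 1997 days.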